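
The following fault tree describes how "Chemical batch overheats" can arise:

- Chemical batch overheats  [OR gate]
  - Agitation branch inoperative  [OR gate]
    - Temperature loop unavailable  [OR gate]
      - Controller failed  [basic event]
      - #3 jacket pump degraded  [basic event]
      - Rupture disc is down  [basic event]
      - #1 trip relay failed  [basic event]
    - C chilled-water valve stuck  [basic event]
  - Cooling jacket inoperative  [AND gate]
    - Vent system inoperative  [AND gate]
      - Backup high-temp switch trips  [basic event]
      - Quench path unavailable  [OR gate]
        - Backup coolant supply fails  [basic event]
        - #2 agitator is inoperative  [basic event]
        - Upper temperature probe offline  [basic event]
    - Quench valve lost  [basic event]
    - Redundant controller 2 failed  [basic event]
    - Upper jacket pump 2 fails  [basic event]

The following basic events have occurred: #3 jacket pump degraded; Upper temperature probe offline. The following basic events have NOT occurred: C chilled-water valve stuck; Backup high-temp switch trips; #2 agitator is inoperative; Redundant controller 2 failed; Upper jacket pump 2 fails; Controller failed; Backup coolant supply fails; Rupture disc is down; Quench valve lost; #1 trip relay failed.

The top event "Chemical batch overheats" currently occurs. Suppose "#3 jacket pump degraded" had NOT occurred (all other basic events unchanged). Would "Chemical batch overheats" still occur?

No

Counterfactual: set "#3 jacket pump degraded" to not occurred.
Temperature loop unavailable [OR]: Controller failed=not, #3 jacket pump degraded=not, Rupture disc is down=not, #1 trip relay failed=not → no input occurs → does not occur.
Agitation branch inoperative [OR]: Temperature loop unavailable=not, C chilled-water valve stuck=not → no input occurs → does not occur.
Quench path unavailable [OR]: Backup coolant supply fails=not, #2 agitator is inoperative=not, Upper temperature probe offline=occurs → at least one input occurs → occurs.
Vent system inoperative [AND]: Backup high-temp switch trips=not, Quench path unavailable=occurs → not all inputs occur → does not occur.
Cooling jacket inoperative [AND]: Vent system inoperative=not, Quench valve lost=not, Redundant controller 2 failed=not, Upper jacket pump 2 fails=not → not all inputs occur → does not occur.
Chemical batch overheats [OR]: Agitation branch inoperative=not, Cooling jacket inoperative=not → no input occurs → does not occur.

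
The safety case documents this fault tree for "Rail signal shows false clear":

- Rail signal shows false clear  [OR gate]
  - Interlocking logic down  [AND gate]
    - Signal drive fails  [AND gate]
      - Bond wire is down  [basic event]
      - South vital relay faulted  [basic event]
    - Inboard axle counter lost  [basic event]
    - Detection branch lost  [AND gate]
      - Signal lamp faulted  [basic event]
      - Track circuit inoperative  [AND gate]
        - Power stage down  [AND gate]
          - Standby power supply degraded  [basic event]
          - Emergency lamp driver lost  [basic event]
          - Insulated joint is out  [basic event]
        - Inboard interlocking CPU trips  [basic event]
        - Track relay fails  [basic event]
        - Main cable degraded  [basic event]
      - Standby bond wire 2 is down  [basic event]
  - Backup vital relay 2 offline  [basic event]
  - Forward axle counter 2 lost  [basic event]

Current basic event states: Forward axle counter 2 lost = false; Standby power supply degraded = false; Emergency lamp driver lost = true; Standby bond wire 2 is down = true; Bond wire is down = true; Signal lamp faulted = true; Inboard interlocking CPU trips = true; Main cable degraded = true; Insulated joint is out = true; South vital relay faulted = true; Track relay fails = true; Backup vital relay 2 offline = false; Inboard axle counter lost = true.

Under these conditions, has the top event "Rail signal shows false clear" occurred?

No

Signal drive fails [AND]: Bond wire is down=occurs, South vital relay faulted=occurs → all inputs occur → occurs.
Power stage down [AND]: Standby power supply degraded=not, Emergency lamp driver lost=occurs, Insulated joint is out=occurs → not all inputs occur → does not occur.
Track circuit inoperative [AND]: Power stage down=not, Inboard interlocking CPU trips=occurs, Track relay fails=occurs, Main cable degraded=occurs → not all inputs occur → does not occur.
Detection branch lost [AND]: Signal lamp faulted=occurs, Track circuit inoperative=not, Standby bond wire 2 is down=occurs → not all inputs occur → does not occur.
Interlocking logic down [AND]: Signal drive fails=occurs, Inboard axle counter lost=occurs, Detection branch lost=not → not all inputs occur → does not occur.
Rail signal shows false clear [OR]: Interlocking logic down=not, Backup vital relay 2 offline=not, Forward axle counter 2 lost=not → no input occurs → does not occur.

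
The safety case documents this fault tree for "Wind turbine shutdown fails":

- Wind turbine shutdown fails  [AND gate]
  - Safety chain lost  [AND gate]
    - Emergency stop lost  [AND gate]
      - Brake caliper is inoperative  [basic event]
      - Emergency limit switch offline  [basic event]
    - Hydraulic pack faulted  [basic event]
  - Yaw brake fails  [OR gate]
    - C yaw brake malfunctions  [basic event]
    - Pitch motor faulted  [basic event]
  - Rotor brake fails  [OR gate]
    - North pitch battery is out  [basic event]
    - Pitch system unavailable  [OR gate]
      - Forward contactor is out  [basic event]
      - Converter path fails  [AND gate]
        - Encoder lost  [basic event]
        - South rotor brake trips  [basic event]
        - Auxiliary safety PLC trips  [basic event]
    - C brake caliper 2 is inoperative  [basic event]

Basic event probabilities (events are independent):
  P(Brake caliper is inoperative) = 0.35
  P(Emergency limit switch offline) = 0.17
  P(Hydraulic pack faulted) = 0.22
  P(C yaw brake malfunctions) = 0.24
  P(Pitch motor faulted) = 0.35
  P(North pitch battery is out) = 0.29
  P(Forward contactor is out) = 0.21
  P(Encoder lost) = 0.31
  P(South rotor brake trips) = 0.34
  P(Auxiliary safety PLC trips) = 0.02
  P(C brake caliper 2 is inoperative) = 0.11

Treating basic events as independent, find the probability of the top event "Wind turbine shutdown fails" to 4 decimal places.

0.0033

P(Emergency stop lost) [AND] = 0.35 × 0.17 = 0.059500
P(Safety chain lost) [AND] = 0.059500 × 0.22 = 0.013090
P(Yaw brake fails) [OR] = 1 − (1−0.24) × (1−0.35) = 0.506000
P(Converter path fails) [AND] = 0.31 × 0.34 × 0.02 = 0.002108
P(Pitch system unavailable) [OR] = 1 − (1−0.21) × (1−0.002108) = 0.211665
P(Rotor brake fails) [OR] = 1 − (1−0.29) × (1−0.211665) × (1−0.11) = 0.501851
P(Wind turbine shutdown fails) [AND] = 0.013090 × 0.506000 × 0.501851 = 0.003324
Rounded to 4 decimal places: P(Wind turbine shutdown fails) ≈ 0.0033.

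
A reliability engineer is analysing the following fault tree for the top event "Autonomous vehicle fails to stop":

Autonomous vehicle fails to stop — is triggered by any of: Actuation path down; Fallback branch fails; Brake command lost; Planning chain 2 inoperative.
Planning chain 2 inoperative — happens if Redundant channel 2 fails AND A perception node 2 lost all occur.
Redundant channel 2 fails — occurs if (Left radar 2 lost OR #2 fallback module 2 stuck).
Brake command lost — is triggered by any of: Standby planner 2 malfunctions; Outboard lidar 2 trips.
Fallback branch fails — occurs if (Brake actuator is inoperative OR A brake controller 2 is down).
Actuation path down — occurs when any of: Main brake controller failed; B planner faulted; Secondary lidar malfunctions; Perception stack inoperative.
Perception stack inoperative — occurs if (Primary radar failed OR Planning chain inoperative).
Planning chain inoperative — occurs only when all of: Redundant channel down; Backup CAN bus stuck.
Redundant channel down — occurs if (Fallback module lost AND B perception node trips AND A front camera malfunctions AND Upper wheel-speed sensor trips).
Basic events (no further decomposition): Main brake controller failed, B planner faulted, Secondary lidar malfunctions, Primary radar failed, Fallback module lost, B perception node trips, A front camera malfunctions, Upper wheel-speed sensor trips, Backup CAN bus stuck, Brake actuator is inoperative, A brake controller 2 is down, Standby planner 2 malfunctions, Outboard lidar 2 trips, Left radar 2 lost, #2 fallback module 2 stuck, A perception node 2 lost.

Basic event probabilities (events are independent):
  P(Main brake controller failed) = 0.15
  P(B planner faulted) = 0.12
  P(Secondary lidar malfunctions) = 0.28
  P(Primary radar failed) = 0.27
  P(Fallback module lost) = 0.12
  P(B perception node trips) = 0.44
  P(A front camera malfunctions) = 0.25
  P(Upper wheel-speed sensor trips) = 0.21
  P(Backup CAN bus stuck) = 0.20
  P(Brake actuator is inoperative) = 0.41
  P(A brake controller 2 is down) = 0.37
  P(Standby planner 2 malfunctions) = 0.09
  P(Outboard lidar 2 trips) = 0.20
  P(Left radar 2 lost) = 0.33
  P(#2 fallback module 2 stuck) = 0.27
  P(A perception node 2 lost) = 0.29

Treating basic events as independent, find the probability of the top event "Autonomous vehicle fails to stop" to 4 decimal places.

0.9094

P(Redundant channel down) [AND] = 0.12 × 0.44 × 0.25 × 0.21 = 0.002772
P(Planning chain inoperative) [AND] = 0.002772 × 0.20 = 0.000554
P(Perception stack inoperative) [OR] = 1 − (1−0.27) × (1−0.000554) = 0.270404
P(Actuation path down) [OR] = 1 − (1−0.15) × (1−0.12) × (1−0.28) × (1−0.270404) = 0.607069
P(Fallback branch fails) [OR] = 1 − (1−0.41) × (1−0.37) = 0.628300
P(Brake command lost) [OR] = 1 − (1−0.09) × (1−0.20) = 0.272000
P(Redundant channel 2 fails) [OR] = 1 − (1−0.33) × (1−0.27) = 0.510900
P(Planning chain 2 inoperative) [AND] = 0.510900 × 0.29 = 0.148161
P(Autonomous vehicle fails to stop) [OR] = 1 − (1−0.607069) × (1−0.628300) × (1−0.272000) × (1−0.148161) = 0.909427
Rounded to 4 decimal places: P(Autonomous vehicle fails to stop) ≈ 0.9094.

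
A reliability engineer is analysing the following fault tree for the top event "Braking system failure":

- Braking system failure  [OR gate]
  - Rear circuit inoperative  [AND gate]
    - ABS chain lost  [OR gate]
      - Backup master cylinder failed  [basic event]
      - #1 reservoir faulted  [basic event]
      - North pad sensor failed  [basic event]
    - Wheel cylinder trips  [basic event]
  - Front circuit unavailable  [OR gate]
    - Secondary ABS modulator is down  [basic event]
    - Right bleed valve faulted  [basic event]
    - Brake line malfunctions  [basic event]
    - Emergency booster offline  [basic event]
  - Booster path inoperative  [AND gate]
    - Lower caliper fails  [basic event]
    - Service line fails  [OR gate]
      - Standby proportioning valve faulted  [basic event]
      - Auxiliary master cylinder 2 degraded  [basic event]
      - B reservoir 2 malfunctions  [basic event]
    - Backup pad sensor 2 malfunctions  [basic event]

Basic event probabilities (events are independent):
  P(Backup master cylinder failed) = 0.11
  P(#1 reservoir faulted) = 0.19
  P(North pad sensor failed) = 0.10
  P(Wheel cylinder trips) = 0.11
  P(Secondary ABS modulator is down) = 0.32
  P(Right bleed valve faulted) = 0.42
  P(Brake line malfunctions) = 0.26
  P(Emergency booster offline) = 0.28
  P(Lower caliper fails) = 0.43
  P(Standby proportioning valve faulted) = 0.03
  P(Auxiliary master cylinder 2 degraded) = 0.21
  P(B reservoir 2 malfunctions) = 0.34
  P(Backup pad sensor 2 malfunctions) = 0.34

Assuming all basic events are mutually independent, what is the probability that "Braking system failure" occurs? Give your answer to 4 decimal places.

P(ABS chain lost) [OR] = 1 − (1−0.11) × (1−0.19) × (1−0.10) = 0.351190
P(Rear circuit inoperative) [AND] = 0.351190 × 0.11 = 0.038631
P(Front circuit unavailable) [OR] = 1 − (1−0.32) × (1−0.42) × (1−0.26) × (1−0.28) = 0.789864
P(Service line fails) [OR] = 1 − (1−0.03) × (1−0.21) × (1−0.34) = 0.494242
P(Booster path inoperative) [AND] = 0.43 × 0.494242 × 0.34 = 0.072258
P(Braking system failure) [OR] = 1 − (1−0.038631) × (1−0.789864) × (1−0.072258) = 0.812579
Rounded to 4 decimal places: P(Braking system failure) ≈ 0.8126.

0.8126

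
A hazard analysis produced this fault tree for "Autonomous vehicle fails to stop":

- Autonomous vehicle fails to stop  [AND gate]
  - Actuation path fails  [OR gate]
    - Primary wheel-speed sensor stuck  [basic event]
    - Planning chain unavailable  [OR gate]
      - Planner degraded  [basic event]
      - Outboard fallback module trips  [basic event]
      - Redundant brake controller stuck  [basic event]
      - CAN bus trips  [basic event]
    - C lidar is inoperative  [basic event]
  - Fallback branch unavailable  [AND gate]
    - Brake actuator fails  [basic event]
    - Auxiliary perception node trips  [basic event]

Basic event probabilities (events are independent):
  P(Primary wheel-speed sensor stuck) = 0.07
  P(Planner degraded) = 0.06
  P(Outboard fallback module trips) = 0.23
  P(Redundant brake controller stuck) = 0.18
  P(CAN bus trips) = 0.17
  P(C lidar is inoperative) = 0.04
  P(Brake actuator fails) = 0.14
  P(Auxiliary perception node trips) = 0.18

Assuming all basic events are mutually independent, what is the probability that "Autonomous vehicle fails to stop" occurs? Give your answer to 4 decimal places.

P(Planning chain unavailable) [OR] = 1 − (1−0.06) × (1−0.23) × (1−0.18) × (1−0.17) = 0.507382
P(Actuation path fails) [OR] = 1 − (1−0.07) × (1−0.507382) × (1−0.04) = 0.560191
P(Fallback branch unavailable) [AND] = 0.14 × 0.18 = 0.025200
P(Autonomous vehicle fails to stop) [AND] = 0.560191 × 0.025200 = 0.014117
Rounded to 4 decimal places: P(Autonomous vehicle fails to stop) ≈ 0.0141.

0.0141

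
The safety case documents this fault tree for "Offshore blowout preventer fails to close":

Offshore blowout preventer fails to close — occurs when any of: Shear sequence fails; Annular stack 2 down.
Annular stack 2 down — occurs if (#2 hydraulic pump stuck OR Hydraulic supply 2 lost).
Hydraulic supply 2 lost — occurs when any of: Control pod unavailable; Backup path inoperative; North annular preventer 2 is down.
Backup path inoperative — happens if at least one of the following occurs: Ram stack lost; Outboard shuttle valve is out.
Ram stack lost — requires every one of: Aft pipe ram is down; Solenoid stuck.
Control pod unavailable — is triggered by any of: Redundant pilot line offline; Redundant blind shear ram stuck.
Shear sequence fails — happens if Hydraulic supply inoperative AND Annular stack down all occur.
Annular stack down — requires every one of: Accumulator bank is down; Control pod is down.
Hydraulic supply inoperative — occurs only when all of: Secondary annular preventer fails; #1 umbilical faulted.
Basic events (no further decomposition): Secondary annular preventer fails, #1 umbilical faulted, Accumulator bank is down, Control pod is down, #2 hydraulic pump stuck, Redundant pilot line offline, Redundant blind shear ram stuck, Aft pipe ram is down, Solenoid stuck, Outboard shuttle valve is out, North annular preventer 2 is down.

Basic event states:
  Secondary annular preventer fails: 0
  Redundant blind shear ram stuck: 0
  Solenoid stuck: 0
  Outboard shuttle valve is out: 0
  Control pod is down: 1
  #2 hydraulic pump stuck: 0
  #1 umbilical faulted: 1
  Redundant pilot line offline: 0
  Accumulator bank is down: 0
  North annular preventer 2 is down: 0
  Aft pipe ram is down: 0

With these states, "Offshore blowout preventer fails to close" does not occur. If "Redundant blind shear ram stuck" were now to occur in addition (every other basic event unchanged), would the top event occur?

Yes

Counterfactual: set "Redundant blind shear ram stuck" to occurred.
Hydraulic supply inoperative [AND]: Secondary annular preventer fails=not, #1 umbilical faulted=occurs → not all inputs occur → does not occur.
Annular stack down [AND]: Accumulator bank is down=not, Control pod is down=occurs → not all inputs occur → does not occur.
Shear sequence fails [AND]: Hydraulic supply inoperative=not, Annular stack down=not → not all inputs occur → does not occur.
Control pod unavailable [OR]: Redundant pilot line offline=not, Redundant blind shear ram stuck=occurs → at least one input occurs → occurs.
Ram stack lost [AND]: Aft pipe ram is down=not, Solenoid stuck=not → not all inputs occur → does not occur.
Backup path inoperative [OR]: Ram stack lost=not, Outboard shuttle valve is out=not → no input occurs → does not occur.
Hydraulic supply 2 lost [OR]: Control pod unavailable=occurs, Backup path inoperative=not, North annular preventer 2 is down=not → at least one input occurs → occurs.
Annular stack 2 down [OR]: #2 hydraulic pump stuck=not, Hydraulic supply 2 lost=occurs → at least one input occurs → occurs.
Offshore blowout preventer fails to close [OR]: Shear sequence fails=not, Annular stack 2 down=occurs → at least one input occurs → occurs.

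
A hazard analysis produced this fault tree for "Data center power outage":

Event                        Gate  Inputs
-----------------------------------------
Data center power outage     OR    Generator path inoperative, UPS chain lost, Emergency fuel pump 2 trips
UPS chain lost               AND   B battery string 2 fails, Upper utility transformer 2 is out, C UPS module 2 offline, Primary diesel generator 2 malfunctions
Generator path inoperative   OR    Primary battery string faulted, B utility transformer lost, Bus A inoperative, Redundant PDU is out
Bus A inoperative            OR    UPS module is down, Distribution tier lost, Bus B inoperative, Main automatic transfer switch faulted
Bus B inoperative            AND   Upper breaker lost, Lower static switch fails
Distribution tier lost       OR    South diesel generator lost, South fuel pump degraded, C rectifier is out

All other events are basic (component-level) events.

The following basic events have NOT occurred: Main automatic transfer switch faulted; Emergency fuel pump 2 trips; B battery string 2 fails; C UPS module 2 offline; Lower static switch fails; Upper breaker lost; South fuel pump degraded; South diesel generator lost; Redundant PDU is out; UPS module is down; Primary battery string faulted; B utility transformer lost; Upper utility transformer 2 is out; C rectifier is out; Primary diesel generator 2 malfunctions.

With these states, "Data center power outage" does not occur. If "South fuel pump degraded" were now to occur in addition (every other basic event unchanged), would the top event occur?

Yes

Counterfactual: set "South fuel pump degraded" to occurred.
Distribution tier lost [OR]: South diesel generator lost=not, South fuel pump degraded=occurs, C rectifier is out=not → at least one input occurs → occurs.
Bus B inoperative [AND]: Upper breaker lost=not, Lower static switch fails=not → not all inputs occur → does not occur.
Bus A inoperative [OR]: UPS module is down=not, Distribution tier lost=occurs, Bus B inoperative=not, Main automatic transfer switch faulted=not → at least one input occurs → occurs.
Generator path inoperative [OR]: Primary battery string faulted=not, B utility transformer lost=not, Bus A inoperative=occurs, Redundant PDU is out=not → at least one input occurs → occurs.
UPS chain lost [AND]: B battery string 2 fails=not, Upper utility transformer 2 is out=not, C UPS module 2 offline=not, Primary diesel generator 2 malfunctions=not → not all inputs occur → does not occur.
Data center power outage [OR]: Generator path inoperative=occurs, UPS chain lost=not, Emergency fuel pump 2 trips=not → at least one input occurs → occurs.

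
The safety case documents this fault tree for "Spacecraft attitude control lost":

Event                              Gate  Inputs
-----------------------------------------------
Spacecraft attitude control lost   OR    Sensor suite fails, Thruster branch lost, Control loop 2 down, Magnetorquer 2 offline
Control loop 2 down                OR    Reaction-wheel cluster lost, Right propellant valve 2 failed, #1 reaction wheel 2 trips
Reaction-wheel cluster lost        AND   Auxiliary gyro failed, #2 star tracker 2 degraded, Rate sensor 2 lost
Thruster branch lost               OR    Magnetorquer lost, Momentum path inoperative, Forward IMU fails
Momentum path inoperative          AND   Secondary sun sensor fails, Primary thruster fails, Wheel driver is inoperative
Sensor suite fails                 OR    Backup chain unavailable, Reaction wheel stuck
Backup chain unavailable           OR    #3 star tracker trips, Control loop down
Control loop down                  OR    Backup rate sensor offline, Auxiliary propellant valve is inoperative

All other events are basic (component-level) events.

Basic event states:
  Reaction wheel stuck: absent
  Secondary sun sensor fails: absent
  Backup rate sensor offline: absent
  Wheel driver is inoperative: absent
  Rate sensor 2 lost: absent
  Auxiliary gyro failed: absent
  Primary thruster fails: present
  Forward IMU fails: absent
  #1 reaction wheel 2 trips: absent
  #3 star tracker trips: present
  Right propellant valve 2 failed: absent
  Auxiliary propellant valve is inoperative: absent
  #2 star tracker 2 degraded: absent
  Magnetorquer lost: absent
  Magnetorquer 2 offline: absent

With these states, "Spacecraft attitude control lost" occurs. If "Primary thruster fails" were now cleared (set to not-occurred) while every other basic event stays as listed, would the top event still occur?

Yes

Counterfactual: set "Primary thruster fails" to not occurred.
Control loop down [OR]: Backup rate sensor offline=not, Auxiliary propellant valve is inoperative=not → no input occurs → does not occur.
Backup chain unavailable [OR]: #3 star tracker trips=occurs, Control loop down=not → at least one input occurs → occurs.
Sensor suite fails [OR]: Backup chain unavailable=occurs, Reaction wheel stuck=not → at least one input occurs → occurs.
Momentum path inoperative [AND]: Secondary sun sensor fails=not, Primary thruster fails=not, Wheel driver is inoperative=not → not all inputs occur → does not occur.
Thruster branch lost [OR]: Magnetorquer lost=not, Momentum path inoperative=not, Forward IMU fails=not → no input occurs → does not occur.
Reaction-wheel cluster lost [AND]: Auxiliary gyro failed=not, #2 star tracker 2 degraded=not, Rate sensor 2 lost=not → not all inputs occur → does not occur.
Control loop 2 down [OR]: Reaction-wheel cluster lost=not, Right propellant valve 2 failed=not, #1 reaction wheel 2 trips=not → no input occurs → does not occur.
Spacecraft attitude control lost [OR]: Sensor suite fails=occurs, Thruster branch lost=not, Control loop 2 down=not, Magnetorquer 2 offline=not → at least one input occurs → occurs.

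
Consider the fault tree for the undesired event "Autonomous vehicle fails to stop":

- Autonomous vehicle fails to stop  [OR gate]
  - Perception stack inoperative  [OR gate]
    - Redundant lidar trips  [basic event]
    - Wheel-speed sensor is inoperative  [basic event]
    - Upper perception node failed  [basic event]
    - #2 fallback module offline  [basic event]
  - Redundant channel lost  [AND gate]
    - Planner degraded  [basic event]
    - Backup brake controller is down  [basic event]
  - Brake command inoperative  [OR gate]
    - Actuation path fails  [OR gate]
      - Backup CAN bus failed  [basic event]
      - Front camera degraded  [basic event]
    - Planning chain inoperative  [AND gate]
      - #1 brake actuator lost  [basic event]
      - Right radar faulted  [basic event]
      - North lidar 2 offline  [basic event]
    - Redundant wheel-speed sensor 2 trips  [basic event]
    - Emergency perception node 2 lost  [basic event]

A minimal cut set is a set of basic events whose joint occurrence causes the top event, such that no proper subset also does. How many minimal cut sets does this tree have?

Perception stack inoperative [OR]: union of children's cut sets → 4 cut set(s).
Redundant channel lost [AND]: one cut set from each child combined → 1 × 1 = 1 cut set(s).
Actuation path fails [OR]: union of children's cut sets → 2 cut set(s).
Planning chain inoperative [AND]: one cut set from each child combined → 1 × 1 × 1 = 1 cut set(s).
Brake command inoperative [OR]: union of children's cut sets → 5 cut set(s).
Autonomous vehicle fails to stop [OR]: union of children's cut sets → 10 cut set(s).
Minimal cut sets: {Redundant lidar trips}; {Wheel-speed sensor is inoperative}; {Upper perception node failed}; {#2 fallback module offline}; {Backup brake controller is down, Planner degraded}; {Backup CAN bus failed}; {Front camera degraded}; {#1 brake actuator lost, North lidar 2 offline, Right radar faulted}; {Redundant wheel-speed sensor 2 trips}; {Emergency perception node 2 lost}.

10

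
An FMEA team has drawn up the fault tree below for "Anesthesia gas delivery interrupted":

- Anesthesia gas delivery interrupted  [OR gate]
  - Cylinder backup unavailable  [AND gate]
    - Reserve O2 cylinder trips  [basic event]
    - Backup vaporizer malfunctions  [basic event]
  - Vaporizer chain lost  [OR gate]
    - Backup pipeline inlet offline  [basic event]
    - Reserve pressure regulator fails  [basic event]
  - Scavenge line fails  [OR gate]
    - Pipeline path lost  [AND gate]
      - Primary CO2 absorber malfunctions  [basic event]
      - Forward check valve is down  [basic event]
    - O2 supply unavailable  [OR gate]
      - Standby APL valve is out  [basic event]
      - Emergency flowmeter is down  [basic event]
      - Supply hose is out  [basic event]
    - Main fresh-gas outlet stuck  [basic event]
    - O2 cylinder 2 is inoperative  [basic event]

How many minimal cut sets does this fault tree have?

Cylinder backup unavailable [AND]: one cut set from each child combined → 1 × 1 = 1 cut set(s).
Vaporizer chain lost [OR]: union of children's cut sets → 2 cut set(s).
Pipeline path lost [AND]: one cut set from each child combined → 1 × 1 = 1 cut set(s).
O2 supply unavailable [OR]: union of children's cut sets → 3 cut set(s).
Scavenge line fails [OR]: union of children's cut sets → 6 cut set(s).
Anesthesia gas delivery interrupted [OR]: union of children's cut sets → 9 cut set(s).
Minimal cut sets: {Backup vaporizer malfunctions, Reserve O2 cylinder trips}; {Backup pipeline inlet offline}; {Reserve pressure regulator fails}; {Forward check valve is down, Primary CO2 absorber malfunctions}; {Standby APL valve is out}; {Emergency flowmeter is down}; {Supply hose is out}; {Main fresh-gas outlet stuck}; {O2 cylinder 2 is inoperative}.

9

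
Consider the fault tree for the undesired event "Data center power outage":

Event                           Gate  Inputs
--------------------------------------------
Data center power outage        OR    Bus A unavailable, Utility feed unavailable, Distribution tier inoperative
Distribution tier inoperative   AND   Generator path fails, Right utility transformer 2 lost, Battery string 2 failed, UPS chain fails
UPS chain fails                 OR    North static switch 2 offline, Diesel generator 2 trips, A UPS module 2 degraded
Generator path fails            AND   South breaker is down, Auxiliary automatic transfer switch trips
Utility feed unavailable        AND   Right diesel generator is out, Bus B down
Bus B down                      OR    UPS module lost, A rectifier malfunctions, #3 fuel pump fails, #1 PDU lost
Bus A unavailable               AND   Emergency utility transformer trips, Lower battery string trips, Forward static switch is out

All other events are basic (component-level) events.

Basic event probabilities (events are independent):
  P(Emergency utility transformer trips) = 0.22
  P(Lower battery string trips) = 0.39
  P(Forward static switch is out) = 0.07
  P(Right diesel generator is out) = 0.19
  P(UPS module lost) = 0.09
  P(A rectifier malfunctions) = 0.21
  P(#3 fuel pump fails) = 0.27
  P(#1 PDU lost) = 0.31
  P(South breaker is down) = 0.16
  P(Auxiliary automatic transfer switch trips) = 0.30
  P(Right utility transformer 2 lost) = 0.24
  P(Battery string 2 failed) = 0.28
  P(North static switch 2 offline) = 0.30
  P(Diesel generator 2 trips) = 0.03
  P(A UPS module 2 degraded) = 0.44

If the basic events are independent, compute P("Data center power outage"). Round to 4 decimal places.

0.1282

P(Bus A unavailable) [AND] = 0.22 × 0.39 × 0.07 = 0.006006
P(Bus B down) [OR] = 1 − (1−0.09) × (1−0.21) × (1−0.27) × (1−0.31) = 0.637890
P(Utility feed unavailable) [AND] = 0.19 × 0.637890 = 0.121199
P(Generator path fails) [AND] = 0.16 × 0.30 = 0.048000
P(UPS chain fails) [OR] = 1 − (1−0.30) × (1−0.03) × (1−0.44) = 0.619760
P(Distribution tier inoperative) [AND] = 0.048000 × 0.24 × 0.28 × 0.619760 = 0.001999
P(Data center power outage) [OR] = 1 − (1−0.006006) × (1−0.121199) × (1−0.001999) = 0.128223
Rounded to 4 decimal places: P(Data center power outage) ≈ 0.1282.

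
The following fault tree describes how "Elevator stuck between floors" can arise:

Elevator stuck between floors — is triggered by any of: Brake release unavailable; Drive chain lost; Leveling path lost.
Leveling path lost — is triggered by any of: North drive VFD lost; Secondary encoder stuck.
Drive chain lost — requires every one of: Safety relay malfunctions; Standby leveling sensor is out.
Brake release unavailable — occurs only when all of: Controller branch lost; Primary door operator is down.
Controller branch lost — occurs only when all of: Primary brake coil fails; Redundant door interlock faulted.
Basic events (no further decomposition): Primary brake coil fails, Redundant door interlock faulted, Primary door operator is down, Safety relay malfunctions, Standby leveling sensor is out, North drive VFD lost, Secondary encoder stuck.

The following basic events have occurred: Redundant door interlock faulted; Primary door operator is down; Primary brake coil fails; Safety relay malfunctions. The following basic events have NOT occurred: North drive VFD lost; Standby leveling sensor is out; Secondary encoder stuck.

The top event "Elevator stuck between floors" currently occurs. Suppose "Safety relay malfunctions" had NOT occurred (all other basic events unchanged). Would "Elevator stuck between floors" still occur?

Counterfactual: set "Safety relay malfunctions" to not occurred.
Controller branch lost [AND]: Primary brake coil fails=occurs, Redundant door interlock faulted=occurs → all inputs occur → occurs.
Brake release unavailable [AND]: Controller branch lost=occurs, Primary door operator is down=occurs → all inputs occur → occurs.
Drive chain lost [AND]: Safety relay malfunctions=not, Standby leveling sensor is out=not → not all inputs occur → does not occur.
Leveling path lost [OR]: North drive VFD lost=not, Secondary encoder stuck=not → no input occurs → does not occur.
Elevator stuck between floors [OR]: Brake release unavailable=occurs, Drive chain lost=not, Leveling path lost=not → at least one input occurs → occurs.

Yes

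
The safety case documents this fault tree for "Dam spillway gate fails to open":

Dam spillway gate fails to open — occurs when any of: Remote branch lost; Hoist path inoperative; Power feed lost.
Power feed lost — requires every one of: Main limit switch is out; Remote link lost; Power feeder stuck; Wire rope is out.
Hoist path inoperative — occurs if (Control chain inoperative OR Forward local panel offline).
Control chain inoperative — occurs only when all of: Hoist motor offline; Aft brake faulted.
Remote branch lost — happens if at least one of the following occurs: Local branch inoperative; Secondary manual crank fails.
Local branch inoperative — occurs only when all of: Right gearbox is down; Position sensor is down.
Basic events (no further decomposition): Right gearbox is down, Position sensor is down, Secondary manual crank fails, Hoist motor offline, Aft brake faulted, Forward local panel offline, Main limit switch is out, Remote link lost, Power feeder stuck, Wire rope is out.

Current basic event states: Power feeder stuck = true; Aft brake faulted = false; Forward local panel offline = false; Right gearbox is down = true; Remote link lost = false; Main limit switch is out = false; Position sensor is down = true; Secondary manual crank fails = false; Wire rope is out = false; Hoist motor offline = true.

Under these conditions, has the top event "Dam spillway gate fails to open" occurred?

Local branch inoperative [AND]: Right gearbox is down=occurs, Position sensor is down=occurs → all inputs occur → occurs.
Remote branch lost [OR]: Local branch inoperative=occurs, Secondary manual crank fails=not → at least one input occurs → occurs.
Control chain inoperative [AND]: Hoist motor offline=occurs, Aft brake faulted=not → not all inputs occur → does not occur.
Hoist path inoperative [OR]: Control chain inoperative=not, Forward local panel offline=not → no input occurs → does not occur.
Power feed lost [AND]: Main limit switch is out=not, Remote link lost=not, Power feeder stuck=occurs, Wire rope is out=not → not all inputs occur → does not occur.
Dam spillway gate fails to open [OR]: Remote branch lost=occurs, Hoist path inoperative=not, Power feed lost=not → at least one input occurs → occurs.

Yes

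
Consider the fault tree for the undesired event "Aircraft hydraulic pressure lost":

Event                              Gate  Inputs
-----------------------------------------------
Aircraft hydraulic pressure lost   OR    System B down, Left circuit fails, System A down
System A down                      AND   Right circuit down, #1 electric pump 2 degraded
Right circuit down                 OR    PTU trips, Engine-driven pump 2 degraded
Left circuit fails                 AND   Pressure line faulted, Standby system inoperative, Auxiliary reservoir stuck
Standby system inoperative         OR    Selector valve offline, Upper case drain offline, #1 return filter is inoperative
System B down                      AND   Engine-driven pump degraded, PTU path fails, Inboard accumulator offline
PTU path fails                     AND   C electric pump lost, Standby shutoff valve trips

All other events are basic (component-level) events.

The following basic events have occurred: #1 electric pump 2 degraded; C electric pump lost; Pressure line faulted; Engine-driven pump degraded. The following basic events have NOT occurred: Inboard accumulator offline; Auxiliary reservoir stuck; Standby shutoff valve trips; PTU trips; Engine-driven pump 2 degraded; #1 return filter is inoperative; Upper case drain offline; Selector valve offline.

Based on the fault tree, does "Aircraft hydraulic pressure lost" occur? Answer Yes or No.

No

PTU path fails [AND]: C electric pump lost=occurs, Standby shutoff valve trips=not → not all inputs occur → does not occur.
System B down [AND]: Engine-driven pump degraded=occurs, PTU path fails=not, Inboard accumulator offline=not → not all inputs occur → does not occur.
Standby system inoperative [OR]: Selector valve offline=not, Upper case drain offline=not, #1 return filter is inoperative=not → no input occurs → does not occur.
Left circuit fails [AND]: Pressure line faulted=occurs, Standby system inoperative=not, Auxiliary reservoir stuck=not → not all inputs occur → does not occur.
Right circuit down [OR]: PTU trips=not, Engine-driven pump 2 degraded=not → no input occurs → does not occur.
System A down [AND]: Right circuit down=not, #1 electric pump 2 degraded=occurs → not all inputs occur → does not occur.
Aircraft hydraulic pressure lost [OR]: System B down=not, Left circuit fails=not, System A down=not → no input occurs → does not occur.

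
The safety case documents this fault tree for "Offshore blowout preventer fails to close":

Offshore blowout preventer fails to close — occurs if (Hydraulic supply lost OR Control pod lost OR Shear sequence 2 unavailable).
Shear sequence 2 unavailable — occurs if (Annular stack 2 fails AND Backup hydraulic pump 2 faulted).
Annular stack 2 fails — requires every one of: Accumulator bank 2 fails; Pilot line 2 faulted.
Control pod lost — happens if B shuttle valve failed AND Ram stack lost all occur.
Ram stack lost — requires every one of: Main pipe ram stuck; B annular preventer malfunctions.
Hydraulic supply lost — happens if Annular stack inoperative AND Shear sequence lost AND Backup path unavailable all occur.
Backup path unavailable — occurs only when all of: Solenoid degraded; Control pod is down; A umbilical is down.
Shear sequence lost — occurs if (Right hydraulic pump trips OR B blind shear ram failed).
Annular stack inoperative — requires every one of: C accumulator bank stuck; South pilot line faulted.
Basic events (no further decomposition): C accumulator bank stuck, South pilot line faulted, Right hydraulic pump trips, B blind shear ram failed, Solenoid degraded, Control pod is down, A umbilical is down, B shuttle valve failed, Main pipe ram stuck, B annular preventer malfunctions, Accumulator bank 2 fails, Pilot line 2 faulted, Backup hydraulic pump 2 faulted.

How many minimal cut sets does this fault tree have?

Annular stack inoperative [AND]: one cut set from each child combined → 1 × 1 = 1 cut set(s).
Shear sequence lost [OR]: union of children's cut sets → 2 cut set(s).
Backup path unavailable [AND]: one cut set from each child combined → 1 × 1 × 1 = 1 cut set(s).
Hydraulic supply lost [AND]: one cut set from each child combined → 1 × 2 × 1 = 2 cut set(s).
Ram stack lost [AND]: one cut set from each child combined → 1 × 1 = 1 cut set(s).
Control pod lost [AND]: one cut set from each child combined → 1 × 1 = 1 cut set(s).
Annular stack 2 fails [AND]: one cut set from each child combined → 1 × 1 = 1 cut set(s).
Shear sequence 2 unavailable [AND]: one cut set from each child combined → 1 × 1 = 1 cut set(s).
Offshore blowout preventer fails to close [OR]: union of children's cut sets → 4 cut set(s).
Minimal cut sets: {A umbilical is down, C accumulator bank stuck, Control pod is down, Right hydraulic pump trips, Solenoid degraded, South pilot line faulted}; {A umbilical is down, B blind shear ram failed, C accumulator bank stuck, Control pod is down, Solenoid degraded, South pilot line faulted}; {B annular preventer malfunctions, B shuttle valve failed, Main pipe ram stuck}; {Accumulator bank 2 fails, Backup hydraulic pump 2 faulted, Pilot line 2 faulted}.

4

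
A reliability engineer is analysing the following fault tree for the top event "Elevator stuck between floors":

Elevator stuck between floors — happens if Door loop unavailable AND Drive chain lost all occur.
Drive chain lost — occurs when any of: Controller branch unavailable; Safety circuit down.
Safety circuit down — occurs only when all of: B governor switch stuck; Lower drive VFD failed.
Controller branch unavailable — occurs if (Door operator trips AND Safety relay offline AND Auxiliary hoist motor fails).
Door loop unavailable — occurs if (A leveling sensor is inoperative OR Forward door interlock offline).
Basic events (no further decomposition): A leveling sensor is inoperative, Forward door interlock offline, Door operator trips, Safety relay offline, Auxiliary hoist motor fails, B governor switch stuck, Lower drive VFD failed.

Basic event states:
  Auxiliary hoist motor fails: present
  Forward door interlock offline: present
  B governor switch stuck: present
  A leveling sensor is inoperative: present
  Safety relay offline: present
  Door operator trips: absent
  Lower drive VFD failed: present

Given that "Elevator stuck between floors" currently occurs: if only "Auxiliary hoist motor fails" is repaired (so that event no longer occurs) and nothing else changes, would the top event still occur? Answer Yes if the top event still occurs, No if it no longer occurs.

Counterfactual: set "Auxiliary hoist motor fails" to not occurred.
Door loop unavailable [OR]: A leveling sensor is inoperative=occurs, Forward door interlock offline=occurs → at least one input occurs → occurs.
Controller branch unavailable [AND]: Door operator trips=not, Safety relay offline=occurs, Auxiliary hoist motor fails=not → not all inputs occur → does not occur.
Safety circuit down [AND]: B governor switch stuck=occurs, Lower drive VFD failed=occurs → all inputs occur → occurs.
Drive chain lost [OR]: Controller branch unavailable=not, Safety circuit down=occurs → at least one input occurs → occurs.
Elevator stuck between floors [AND]: Door loop unavailable=occurs, Drive chain lost=occurs → all inputs occur → occurs.

Yes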